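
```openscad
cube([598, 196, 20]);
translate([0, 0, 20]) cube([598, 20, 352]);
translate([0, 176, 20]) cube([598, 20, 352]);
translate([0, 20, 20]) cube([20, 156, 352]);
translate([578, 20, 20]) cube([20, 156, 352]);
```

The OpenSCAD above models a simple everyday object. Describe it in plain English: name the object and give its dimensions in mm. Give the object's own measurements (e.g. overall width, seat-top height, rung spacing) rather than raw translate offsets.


An open-topped rectangular box: outside dimensions 598×196×372 mm, with a uniform wall and base thickness of 20 mm. The base is a full 598×196 slab on the floor; four walls sit on top of the base. The front and back walls (the −y and +y sides) span the full width; the two side walls fit between them.


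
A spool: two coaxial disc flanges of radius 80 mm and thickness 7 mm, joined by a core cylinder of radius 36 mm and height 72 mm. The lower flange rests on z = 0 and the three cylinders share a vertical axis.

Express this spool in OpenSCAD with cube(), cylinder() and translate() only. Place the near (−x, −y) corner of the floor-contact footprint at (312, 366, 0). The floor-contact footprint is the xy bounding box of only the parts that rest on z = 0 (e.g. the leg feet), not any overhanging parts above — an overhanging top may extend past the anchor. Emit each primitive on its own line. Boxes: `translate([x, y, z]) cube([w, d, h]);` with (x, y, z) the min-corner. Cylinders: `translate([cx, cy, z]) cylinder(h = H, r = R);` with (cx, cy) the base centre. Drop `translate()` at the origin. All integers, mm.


translate([392, 446, 0]) cylinder(h = 7, r = 80);
translate([392, 446, 7]) cylinder(h = 72, r = 36);
translate([392, 446, 79]) cylinder(h = 7, r = 80);


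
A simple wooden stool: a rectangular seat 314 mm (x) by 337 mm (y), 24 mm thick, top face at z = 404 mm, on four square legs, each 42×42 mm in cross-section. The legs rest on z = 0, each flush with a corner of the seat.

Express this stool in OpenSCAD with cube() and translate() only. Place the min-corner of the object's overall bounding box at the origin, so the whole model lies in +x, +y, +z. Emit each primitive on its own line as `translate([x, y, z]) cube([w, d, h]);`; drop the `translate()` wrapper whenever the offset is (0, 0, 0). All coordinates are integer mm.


translate([0, 0, 380]) cube([314, 337, 24]);
cube([42, 42, 380]);
translate([272, 0, 0]) cube([42, 42, 380]);
translate([0, 295, 0]) cube([42, 42, 380]);
translate([272, 295, 0]) cube([42, 42, 380]);


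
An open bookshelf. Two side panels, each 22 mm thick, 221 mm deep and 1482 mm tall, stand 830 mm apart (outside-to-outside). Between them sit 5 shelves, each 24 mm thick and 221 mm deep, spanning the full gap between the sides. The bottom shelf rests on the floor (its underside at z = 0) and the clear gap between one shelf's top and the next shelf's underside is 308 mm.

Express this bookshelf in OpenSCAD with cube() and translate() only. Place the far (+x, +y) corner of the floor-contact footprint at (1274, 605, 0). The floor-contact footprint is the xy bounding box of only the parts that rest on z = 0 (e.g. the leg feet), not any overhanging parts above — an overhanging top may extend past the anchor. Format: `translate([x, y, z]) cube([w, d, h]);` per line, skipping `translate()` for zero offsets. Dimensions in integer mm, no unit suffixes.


translate([444, 384, 0]) cube([22, 221, 1482]);
translate([1252, 384, 0]) cube([22, 221, 1482]);
translate([466, 384, 0]) cube([786, 221, 24]);
translate([466, 384, 332]) cube([786, 221, 24]);
translate([466, 384, 664]) cube([786, 221, 24]);
translate([466, 384, 996]) cube([786, 221, 24]);
translate([466, 384, 1328]) cube([786, 221, 24]);


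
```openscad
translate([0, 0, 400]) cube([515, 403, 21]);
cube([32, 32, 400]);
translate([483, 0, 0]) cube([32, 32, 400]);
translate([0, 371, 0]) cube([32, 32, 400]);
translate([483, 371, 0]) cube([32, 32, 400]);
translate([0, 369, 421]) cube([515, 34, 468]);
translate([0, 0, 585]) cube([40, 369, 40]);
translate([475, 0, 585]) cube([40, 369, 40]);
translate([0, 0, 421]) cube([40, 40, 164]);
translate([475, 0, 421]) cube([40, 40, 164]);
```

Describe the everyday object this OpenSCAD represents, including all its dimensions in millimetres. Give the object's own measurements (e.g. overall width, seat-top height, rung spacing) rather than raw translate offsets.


A chair. The seat is a 515×403×21 mm slab with its top at z = 421 mm, on four 32×32 mm corner legs (flush with the seat edges, standing on z = 0). A flat backrest 34 mm thick, 468 mm tall, spans the full seat width and rises from the seat top along its +y edge, rear face flush with the rear of the seat. Two armrests of 40×40 mm section run along each side from the seat's front edge to the front of the backrest, top faces 204 mm above the seat top and outer faces flush with the seat's x-edges; a 40×40 mm post under the front of each armrest stands on the seat at the front corner.


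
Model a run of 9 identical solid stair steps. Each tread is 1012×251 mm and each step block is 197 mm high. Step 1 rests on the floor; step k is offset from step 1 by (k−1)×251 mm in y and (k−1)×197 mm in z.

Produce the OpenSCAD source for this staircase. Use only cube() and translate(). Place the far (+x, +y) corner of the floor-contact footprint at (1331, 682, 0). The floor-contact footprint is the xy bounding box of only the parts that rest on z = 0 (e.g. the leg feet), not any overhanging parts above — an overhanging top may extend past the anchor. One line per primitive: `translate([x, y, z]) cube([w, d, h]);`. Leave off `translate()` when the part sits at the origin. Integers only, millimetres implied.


translate([319, 431, 0]) cube([1012, 251, 197]);
translate([319, 682, 197]) cube([1012, 251, 197]);
translate([319, 933, 394]) cube([1012, 251, 197]);
translate([319, 1184, 591]) cube([1012, 251, 197]);
translate([319, 1435, 788]) cube([1012, 251, 197]);
translate([319, 1686, 985]) cube([1012, 251, 197]);
translate([319, 1937, 1182]) cube([1012, 251, 197]);
translate([319, 2188, 1379]) cube([1012, 251, 197]);
translate([319, 2439, 1576]) cube([1012, 251, 197]);


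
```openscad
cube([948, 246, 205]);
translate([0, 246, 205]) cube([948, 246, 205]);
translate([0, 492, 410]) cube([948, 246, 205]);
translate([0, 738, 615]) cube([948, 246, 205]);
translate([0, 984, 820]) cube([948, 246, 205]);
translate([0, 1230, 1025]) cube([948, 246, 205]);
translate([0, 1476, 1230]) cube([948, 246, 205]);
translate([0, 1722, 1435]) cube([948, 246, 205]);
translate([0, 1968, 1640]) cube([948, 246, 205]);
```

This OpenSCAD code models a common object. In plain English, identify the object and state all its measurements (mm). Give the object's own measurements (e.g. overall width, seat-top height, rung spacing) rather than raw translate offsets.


A straight staircase of 9 solid steps. Each step is 948 mm wide (x), 246 mm deep (y, the going) and 205 mm tall (the rise). The first step rests on the floor; each subsequent step sits one going further in +y and one rise higher in +z, directly behind and above the previous step with no overlap.


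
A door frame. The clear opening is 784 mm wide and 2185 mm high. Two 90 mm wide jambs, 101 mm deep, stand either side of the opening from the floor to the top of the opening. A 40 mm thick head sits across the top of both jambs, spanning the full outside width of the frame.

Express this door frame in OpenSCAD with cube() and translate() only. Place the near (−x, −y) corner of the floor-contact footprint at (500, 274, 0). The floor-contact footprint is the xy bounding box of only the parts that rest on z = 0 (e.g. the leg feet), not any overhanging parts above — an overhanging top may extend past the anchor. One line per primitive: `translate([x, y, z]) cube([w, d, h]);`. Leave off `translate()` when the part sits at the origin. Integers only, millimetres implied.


translate([500, 274, 0]) cube([90, 101, 2185]);
translate([1374, 274, 0]) cube([90, 101, 2185]);
translate([500, 274, 2185]) cube([964, 101, 40]);


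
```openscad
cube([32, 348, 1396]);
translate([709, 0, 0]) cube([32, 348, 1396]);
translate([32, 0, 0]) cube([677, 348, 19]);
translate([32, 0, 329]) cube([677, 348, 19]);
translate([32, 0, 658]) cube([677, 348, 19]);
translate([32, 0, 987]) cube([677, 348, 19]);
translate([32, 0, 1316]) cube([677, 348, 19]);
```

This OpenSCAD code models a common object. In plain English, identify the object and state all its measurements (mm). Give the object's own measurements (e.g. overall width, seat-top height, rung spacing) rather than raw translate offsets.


An open bookshelf. Two side panels, each 32 mm thick, 348 mm deep and 1396 mm tall, stand 741 mm apart (outside-to-outside). Between them sit 5 shelves, each 19 mm thick and 348 mm deep, spanning the full gap between the sides. The bottom shelf rests on the floor (its underside at z = 0) and the clear gap between one shelf's top and the next shelf's underside is 310 mm.


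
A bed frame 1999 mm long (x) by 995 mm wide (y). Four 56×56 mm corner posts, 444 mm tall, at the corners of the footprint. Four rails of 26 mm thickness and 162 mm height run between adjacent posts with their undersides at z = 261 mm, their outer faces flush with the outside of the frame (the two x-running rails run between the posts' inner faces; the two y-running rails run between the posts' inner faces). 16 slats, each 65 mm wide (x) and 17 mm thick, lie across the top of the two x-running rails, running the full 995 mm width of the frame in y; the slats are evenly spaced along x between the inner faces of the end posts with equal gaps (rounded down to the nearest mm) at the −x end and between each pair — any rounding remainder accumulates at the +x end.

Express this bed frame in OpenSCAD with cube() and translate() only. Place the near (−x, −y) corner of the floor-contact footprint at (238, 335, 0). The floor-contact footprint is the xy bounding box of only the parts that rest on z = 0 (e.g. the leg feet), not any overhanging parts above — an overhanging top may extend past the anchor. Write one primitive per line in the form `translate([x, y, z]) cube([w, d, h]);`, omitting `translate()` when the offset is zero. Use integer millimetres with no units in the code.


translate([238, 335, 0]) cube([56, 56, 444]);
translate([238, 1274, 0]) cube([56, 56, 444]);
translate([2181, 335, 0]) cube([56, 56, 444]);
translate([2181, 1274, 0]) cube([56, 56, 444]);
translate([294, 335, 261]) cube([1887, 26, 162]);
translate([294, 1304, 261]) cube([1887, 26, 162]);
translate([238, 391, 261]) cube([26, 883, 162]);
translate([2211, 391, 261]) cube([26, 883, 162]);
translate([343, 335, 423]) cube([65, 995, 17]);
translate([457, 335, 423]) cube([65, 995, 17]);
translate([571, 335, 423]) cube([65, 995, 17]);
translate([685, 335, 423]) cube([65, 995, 17]);
translate([799, 335, 423]) cube([65, 995, 17]);
translate([913, 335, 423]) cube([65, 995, 17]);
translate([1027, 335, 423]) cube([65, 995, 17]);
translate([1141, 335, 423]) cube([65, 995, 17]);
translate([1255, 335, 423]) cube([65, 995, 17]);
translate([1369, 335, 423]) cube([65, 995, 17]);
translate([1483, 335, 423]) cube([65, 995, 17]);
translate([1597, 335, 423]) cube([65, 995, 17]);
translate([1711, 335, 423]) cube([65, 995, 17]);
translate([1825, 335, 423]) cube([65, 995, 17]);
translate([1939, 335, 423]) cube([65, 995, 17]);
translate([2053, 335, 423]) cube([65, 995, 17]);


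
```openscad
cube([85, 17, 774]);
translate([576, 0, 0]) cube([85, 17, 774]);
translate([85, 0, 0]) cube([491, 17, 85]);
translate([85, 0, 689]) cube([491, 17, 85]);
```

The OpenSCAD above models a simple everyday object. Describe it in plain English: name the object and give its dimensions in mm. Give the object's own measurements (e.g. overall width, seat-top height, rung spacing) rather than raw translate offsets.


A rectangular picture frame lying in the x–z plane (depth along y). The opening is 491 mm wide (x) by 604 mm tall (z), surrounded by a border 85 mm wide on all four sides. The frame is 17 mm deep and is made of two full-height vertical stiles with two horizontal rails fitted between them.


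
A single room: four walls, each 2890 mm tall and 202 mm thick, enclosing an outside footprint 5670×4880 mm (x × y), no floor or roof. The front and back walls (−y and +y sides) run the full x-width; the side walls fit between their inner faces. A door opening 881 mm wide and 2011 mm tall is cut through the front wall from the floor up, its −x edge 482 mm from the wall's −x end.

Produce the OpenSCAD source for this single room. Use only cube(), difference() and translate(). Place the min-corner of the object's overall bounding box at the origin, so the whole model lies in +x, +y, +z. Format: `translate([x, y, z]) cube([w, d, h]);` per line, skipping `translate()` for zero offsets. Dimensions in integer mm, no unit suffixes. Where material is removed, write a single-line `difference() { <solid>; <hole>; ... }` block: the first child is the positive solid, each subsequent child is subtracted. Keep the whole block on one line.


difference() { cube([5670, 202, 2890]); translate([482, 0, 0]) cube([881, 202, 2011]); }
translate([0, 4678, 0]) cube([5670, 202, 2890]);
translate([0, 202, 0]) cube([202, 4476, 2890]);
translate([5468, 202, 0]) cube([202, 4476, 2890]);


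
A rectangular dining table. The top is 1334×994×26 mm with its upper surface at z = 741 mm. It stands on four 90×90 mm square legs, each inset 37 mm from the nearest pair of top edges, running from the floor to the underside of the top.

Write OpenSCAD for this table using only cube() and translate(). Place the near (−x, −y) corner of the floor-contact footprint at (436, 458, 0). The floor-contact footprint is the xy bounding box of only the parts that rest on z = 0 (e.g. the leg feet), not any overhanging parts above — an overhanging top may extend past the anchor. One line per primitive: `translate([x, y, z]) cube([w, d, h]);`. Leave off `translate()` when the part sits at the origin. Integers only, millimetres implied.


translate([399, 421, 715]) cube([1334, 994, 26]);
translate([436, 458, 0]) cube([90, 90, 715]);
translate([1606, 458, 0]) cube([90, 90, 715]);
translate([436, 1288, 0]) cube([90, 90, 715]);
translate([1606, 1288, 0]) cube([90, 90, 715]);


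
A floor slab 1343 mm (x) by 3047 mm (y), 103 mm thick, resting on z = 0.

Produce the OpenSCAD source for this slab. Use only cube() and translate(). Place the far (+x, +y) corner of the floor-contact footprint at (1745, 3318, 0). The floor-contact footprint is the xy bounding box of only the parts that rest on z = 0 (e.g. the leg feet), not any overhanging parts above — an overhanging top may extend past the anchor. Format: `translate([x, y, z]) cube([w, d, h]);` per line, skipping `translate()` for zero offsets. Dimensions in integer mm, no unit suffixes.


translate([402, 271, 0]) cube([1343, 3047, 103]);


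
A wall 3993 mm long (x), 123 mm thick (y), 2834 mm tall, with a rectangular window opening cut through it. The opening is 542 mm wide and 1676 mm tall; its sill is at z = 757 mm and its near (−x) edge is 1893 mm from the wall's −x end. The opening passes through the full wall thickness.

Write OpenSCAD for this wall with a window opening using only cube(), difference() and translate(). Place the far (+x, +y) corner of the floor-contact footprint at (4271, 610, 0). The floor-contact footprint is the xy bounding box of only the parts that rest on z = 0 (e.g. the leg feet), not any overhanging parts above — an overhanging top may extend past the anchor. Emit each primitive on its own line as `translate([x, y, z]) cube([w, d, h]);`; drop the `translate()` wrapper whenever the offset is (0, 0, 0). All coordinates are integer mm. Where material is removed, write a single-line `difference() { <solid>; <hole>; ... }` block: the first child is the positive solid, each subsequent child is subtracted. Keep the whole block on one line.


difference() { translate([278, 487, 0]) cube([3993, 123, 2834]); translate([2171, 487, 757]) cube([542, 123, 1676]); }


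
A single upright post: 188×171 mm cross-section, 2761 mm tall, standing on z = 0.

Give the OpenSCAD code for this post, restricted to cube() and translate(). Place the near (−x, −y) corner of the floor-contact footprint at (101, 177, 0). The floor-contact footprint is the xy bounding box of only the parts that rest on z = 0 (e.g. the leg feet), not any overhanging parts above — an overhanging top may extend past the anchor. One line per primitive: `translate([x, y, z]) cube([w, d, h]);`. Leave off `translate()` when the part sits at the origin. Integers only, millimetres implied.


translate([101, 177, 0]) cube([188, 171, 2761]);


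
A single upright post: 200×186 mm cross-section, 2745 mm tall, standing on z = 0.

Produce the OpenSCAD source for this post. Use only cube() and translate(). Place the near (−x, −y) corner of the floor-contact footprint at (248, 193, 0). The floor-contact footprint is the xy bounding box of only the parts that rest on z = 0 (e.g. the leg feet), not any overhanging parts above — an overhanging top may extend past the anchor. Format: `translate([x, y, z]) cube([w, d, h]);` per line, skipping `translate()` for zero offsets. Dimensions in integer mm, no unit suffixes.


translate([248, 193, 0]) cube([200, 186, 2745]);


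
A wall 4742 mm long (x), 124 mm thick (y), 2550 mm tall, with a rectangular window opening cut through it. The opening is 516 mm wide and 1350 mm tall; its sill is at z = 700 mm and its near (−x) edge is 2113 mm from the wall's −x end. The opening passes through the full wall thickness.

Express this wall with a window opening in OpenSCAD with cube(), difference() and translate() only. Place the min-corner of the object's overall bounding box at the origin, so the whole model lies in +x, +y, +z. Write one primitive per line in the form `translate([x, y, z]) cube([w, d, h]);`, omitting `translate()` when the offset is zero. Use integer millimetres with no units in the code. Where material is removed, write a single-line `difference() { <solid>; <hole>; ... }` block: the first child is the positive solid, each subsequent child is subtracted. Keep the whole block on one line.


difference() { cube([4742, 124, 2550]); translate([2113, 0, 700]) cube([516, 124, 1350]); }


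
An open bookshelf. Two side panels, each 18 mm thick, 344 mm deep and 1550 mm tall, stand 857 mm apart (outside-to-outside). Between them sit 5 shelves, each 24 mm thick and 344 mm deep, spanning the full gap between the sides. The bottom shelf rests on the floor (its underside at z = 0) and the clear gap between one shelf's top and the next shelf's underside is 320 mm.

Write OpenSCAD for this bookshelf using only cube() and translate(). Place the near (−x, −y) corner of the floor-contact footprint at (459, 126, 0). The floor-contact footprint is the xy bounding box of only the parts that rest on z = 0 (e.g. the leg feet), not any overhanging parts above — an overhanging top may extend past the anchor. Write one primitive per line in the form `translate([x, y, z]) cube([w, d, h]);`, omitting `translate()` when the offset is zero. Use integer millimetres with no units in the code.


translate([459, 126, 0]) cube([18, 344, 1550]);
translate([1298, 126, 0]) cube([18, 344, 1550]);
translate([477, 126, 0]) cube([821, 344, 24]);
translate([477, 126, 344]) cube([821, 344, 24]);
translate([477, 126, 688]) cube([821, 344, 24]);
translate([477, 126, 1032]) cube([821, 344, 24]);
translate([477, 126, 1376]) cube([821, 344, 24]);


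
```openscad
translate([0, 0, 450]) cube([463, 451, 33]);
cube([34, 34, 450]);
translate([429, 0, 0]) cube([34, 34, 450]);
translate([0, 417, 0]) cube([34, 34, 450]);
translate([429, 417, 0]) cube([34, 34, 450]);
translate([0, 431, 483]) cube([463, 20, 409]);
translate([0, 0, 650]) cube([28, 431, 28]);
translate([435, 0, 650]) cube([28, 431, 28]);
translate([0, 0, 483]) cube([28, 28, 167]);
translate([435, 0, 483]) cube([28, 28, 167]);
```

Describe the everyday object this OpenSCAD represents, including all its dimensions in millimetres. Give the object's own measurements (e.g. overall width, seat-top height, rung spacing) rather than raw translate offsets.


A chair. The seat is a 463×451×33 mm slab with its top at z = 483 mm, on four 34×34 mm corner legs (flush with the seat edges, standing on z = 0). A flat backrest 20 mm thick, 409 mm tall, spans the full seat width and rises from the seat top along its +y edge, rear face flush with the rear of the seat. Two armrests of 28×28 mm section run along each side from the seat's front edge to the front of the backrest, top faces 195 mm above the seat top and outer faces flush with the seat's x-edges; a 28×28 mm post under the front of each armrest stands on the seat at the front corner.


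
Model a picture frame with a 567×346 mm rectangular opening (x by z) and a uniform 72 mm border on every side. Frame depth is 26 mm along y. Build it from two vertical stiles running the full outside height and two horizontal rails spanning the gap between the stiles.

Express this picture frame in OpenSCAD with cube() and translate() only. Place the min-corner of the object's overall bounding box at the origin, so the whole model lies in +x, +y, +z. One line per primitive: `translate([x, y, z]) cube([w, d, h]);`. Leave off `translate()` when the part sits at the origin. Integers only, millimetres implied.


cube([72, 26, 490]);
translate([639, 0, 0]) cube([72, 26, 490]);
translate([72, 0, 0]) cube([567, 26, 72]);
translate([72, 0, 418]) cube([567, 26, 72]);


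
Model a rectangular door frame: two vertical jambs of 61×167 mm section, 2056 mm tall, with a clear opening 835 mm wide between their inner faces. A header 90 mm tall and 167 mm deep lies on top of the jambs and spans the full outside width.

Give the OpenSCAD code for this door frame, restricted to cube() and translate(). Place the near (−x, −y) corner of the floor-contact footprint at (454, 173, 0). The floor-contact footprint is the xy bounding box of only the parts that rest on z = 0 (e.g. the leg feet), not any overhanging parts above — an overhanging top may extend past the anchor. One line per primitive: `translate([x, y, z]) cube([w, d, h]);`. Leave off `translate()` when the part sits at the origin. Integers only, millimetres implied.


translate([454, 173, 0]) cube([61, 167, 2056]);
translate([1350, 173, 0]) cube([61, 167, 2056]);
translate([454, 173, 2056]) cube([957, 167, 90]);


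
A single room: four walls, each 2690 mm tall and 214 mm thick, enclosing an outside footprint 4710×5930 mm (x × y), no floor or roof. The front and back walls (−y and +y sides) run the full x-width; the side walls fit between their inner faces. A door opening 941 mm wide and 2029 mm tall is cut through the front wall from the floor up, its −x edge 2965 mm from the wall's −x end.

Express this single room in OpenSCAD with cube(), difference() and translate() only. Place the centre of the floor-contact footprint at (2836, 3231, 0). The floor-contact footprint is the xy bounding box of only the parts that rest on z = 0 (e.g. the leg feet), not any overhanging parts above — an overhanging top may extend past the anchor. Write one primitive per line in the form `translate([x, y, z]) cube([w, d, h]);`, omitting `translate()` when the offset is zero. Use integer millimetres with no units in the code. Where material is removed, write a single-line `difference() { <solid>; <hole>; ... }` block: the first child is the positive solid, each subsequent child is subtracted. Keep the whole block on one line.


difference() { translate([481, 266, 0]) cube([4710, 214, 2690]); translate([3446, 266, 0]) cube([941, 214, 2029]); }
translate([481, 5982, 0]) cube([4710, 214, 2690]);
translate([481, 480, 0]) cube([214, 5502, 2690]);
translate([4977, 480, 0]) cube([214, 5502, 2690]);


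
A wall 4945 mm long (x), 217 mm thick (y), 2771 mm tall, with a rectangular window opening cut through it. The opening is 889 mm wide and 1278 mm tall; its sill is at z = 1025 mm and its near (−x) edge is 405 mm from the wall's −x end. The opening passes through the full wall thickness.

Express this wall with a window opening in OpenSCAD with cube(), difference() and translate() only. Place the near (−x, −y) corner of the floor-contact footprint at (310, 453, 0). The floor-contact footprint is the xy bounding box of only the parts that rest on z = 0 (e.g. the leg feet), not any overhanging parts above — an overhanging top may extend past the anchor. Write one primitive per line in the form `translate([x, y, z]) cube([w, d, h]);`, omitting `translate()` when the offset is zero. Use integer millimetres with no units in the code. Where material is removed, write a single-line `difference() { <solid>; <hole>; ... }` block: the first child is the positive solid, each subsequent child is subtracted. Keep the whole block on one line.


difference() { translate([310, 453, 0]) cube([4945, 217, 2771]); translate([715, 453, 1025]) cube([889, 217, 1278]); }


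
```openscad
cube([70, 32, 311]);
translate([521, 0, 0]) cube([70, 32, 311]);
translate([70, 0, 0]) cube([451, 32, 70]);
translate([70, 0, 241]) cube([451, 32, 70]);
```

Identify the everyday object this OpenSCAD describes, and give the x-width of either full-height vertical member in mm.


A picture frame. The border width is 70 mm.

Four thin pieces enclosing a rectangular opening — a picture frame. The two full-height stiles are 311 mm tall; the top rail sits at z = 241 and is 70 mm tall, so the border above the opening is 311 − 241 = 70 mm, matching the stile x-width.


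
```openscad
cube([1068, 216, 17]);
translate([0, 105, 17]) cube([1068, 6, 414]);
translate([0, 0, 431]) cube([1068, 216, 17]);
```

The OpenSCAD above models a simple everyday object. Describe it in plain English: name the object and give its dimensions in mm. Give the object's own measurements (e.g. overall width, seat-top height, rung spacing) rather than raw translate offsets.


An I-beam lying along x, 1068 mm long. Overall section height 448 mm. Two flanges 216 mm wide (y) and 17 mm thick, one on the floor and one at the top; a web 6 mm thick runs between them, centred on the flange width.


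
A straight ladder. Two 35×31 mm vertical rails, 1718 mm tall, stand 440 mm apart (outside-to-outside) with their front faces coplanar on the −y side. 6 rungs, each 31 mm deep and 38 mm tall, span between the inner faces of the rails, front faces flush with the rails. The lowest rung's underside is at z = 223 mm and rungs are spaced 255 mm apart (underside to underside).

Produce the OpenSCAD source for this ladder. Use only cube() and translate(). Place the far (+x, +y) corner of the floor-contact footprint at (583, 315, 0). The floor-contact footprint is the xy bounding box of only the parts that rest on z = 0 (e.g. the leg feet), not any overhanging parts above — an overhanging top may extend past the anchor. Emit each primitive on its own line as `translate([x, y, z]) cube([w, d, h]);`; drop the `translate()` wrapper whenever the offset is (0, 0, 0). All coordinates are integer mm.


translate([143, 284, 0]) cube([35, 31, 1718]);
translate([548, 284, 0]) cube([35, 31, 1718]);
translate([178, 284, 223]) cube([370, 31, 38]);
translate([178, 284, 478]) cube([370, 31, 38]);
translate([178, 284, 733]) cube([370, 31, 38]);
translate([178, 284, 988]) cube([370, 31, 38]);
translate([178, 284, 1243]) cube([370, 31, 38]);
translate([178, 284, 1498]) cube([370, 31, 38]);


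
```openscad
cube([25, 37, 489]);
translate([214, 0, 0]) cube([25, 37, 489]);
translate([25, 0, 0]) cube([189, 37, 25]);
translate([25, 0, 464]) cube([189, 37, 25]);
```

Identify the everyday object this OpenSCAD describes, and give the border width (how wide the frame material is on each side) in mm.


A picture frame. The border width is 25 mm.

Four thin pieces enclosing a rectangular opening — a picture frame. The two full-height stiles are 489 mm tall; the top rail sits at z = 464 and is 25 mm tall, so the border above the opening is 489 − 464 = 25 mm, matching the stile x-width.


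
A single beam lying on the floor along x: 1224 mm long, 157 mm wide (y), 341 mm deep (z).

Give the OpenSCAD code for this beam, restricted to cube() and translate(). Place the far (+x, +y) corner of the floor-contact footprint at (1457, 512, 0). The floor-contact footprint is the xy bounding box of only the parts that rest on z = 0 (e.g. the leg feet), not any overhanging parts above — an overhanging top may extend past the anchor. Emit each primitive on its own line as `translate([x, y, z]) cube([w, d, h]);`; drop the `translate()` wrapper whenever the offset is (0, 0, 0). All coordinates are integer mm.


translate([233, 355, 0]) cube([1224, 157, 341]);


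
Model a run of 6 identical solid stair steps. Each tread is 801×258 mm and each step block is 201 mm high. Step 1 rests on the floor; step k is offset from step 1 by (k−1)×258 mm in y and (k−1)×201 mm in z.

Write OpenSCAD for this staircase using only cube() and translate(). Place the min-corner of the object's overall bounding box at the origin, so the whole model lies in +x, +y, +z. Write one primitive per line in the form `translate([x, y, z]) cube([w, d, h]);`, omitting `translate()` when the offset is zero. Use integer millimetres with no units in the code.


cube([801, 258, 201]);
translate([0, 258, 201]) cube([801, 258, 201]);
translate([0, 516, 402]) cube([801, 258, 201]);
translate([0, 774, 603]) cube([801, 258, 201]);
translate([0, 1032, 804]) cube([801, 258, 201]);
translate([0, 1290, 1005]) cube([801, 258, 201]);


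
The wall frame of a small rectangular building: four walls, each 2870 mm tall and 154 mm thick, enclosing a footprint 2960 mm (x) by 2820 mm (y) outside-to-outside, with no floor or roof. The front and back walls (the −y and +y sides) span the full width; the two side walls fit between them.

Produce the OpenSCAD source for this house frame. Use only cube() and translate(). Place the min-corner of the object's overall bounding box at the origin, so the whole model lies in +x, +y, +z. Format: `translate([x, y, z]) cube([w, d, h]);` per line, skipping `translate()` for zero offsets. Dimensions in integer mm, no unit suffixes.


cube([2960, 154, 2870]);
translate([0, 2666, 0]) cube([2960, 154, 2870]);
translate([0, 154, 0]) cube([154, 2512, 2870]);
translate([2806, 154, 0]) cube([154, 2512, 2870]);


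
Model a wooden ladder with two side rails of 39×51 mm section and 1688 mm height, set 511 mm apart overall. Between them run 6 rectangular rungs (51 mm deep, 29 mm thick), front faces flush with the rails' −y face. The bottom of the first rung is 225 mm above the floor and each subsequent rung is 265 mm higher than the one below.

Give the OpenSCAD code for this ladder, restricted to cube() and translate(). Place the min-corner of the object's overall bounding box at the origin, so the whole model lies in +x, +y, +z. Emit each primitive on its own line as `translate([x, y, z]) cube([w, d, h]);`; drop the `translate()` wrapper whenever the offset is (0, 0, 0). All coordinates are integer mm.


// rung span = 511 - 2*39 = 433
// rung[k] z = 225 + k*265
cube([39, 51, 1688]);
translate([472, 0, 0]) cube([39, 51, 1688]);
translate([39, 0, 225]) cube([433, 51, 29]);
translate([39, 0, 490]) cube([433, 51, 29]);
translate([39, 0, 755]) cube([433, 51, 29]);
translate([39, 0, 1020]) cube([433, 51, 29]);
translate([39, 0, 1285]) cube([433, 51, 29]);
translate([39, 0, 1550]) cube([433, 51, 29]);


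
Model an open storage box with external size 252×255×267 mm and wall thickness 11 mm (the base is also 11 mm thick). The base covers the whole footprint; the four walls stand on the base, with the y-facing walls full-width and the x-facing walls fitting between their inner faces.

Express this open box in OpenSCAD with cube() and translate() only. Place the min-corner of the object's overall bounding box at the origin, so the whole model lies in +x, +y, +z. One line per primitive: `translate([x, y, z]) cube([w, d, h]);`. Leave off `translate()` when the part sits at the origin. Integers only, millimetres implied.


cube([252, 255, 11]);
translate([0, 0, 11]) cube([252, 11, 256]);
translate([0, 244, 11]) cube([252, 11, 256]);
translate([0, 11, 11]) cube([11, 233, 256]);
translate([241, 11, 11]) cube([11, 233, 256]);


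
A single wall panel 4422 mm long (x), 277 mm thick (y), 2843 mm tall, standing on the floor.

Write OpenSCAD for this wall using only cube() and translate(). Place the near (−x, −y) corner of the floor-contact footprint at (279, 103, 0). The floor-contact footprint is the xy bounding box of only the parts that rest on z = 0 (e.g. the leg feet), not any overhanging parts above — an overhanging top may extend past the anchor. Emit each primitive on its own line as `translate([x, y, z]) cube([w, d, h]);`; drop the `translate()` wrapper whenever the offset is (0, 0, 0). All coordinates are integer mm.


translate([279, 103, 0]) cube([4422, 277, 2843]);


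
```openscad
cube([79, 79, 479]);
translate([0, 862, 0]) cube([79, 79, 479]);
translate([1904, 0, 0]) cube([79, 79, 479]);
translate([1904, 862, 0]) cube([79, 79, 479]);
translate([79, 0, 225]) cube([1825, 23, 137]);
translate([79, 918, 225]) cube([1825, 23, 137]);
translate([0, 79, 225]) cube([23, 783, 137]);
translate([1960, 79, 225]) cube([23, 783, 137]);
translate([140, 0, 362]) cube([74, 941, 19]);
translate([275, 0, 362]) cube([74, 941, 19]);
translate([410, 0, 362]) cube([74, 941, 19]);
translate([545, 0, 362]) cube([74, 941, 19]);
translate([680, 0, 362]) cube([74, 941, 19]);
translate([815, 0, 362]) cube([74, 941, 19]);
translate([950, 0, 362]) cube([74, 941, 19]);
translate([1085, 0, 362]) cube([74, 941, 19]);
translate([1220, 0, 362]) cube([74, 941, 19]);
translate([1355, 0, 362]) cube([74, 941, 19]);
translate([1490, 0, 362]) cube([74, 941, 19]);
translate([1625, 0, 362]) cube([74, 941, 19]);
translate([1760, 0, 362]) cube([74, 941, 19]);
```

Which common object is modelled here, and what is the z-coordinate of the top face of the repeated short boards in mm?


A bed frame. The slat-top height is 381 mm.

Four posts, four rails, and a row of slats — a bed frame. Slats sit on the rails at z = 225 + 137 = 362; with slat thickness 19, the top is 381 mm.


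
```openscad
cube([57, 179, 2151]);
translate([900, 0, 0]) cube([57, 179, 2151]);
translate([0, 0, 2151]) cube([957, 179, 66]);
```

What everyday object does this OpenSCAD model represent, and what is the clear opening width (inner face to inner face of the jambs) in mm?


A door frame. The clear opening width is 843 mm.

Two 2151 mm tall posts with a header on top — a door frame. The left jamb is 57 mm wide at x = 0; the right jamb starts at x = 900. The clear opening is 900 − 57 = 843 mm.


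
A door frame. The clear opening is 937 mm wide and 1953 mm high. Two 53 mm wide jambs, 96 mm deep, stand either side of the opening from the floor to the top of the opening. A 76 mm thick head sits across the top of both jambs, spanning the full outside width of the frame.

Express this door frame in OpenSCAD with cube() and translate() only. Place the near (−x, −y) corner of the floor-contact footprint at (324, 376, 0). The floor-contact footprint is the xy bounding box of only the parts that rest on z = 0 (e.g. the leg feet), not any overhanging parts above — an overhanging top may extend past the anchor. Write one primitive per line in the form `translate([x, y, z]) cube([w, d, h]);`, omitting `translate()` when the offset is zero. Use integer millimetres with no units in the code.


translate([324, 376, 0]) cube([53, 96, 1953]);
translate([1314, 376, 0]) cube([53, 96, 1953]);
translate([324, 376, 1953]) cube([1043, 96, 76]);


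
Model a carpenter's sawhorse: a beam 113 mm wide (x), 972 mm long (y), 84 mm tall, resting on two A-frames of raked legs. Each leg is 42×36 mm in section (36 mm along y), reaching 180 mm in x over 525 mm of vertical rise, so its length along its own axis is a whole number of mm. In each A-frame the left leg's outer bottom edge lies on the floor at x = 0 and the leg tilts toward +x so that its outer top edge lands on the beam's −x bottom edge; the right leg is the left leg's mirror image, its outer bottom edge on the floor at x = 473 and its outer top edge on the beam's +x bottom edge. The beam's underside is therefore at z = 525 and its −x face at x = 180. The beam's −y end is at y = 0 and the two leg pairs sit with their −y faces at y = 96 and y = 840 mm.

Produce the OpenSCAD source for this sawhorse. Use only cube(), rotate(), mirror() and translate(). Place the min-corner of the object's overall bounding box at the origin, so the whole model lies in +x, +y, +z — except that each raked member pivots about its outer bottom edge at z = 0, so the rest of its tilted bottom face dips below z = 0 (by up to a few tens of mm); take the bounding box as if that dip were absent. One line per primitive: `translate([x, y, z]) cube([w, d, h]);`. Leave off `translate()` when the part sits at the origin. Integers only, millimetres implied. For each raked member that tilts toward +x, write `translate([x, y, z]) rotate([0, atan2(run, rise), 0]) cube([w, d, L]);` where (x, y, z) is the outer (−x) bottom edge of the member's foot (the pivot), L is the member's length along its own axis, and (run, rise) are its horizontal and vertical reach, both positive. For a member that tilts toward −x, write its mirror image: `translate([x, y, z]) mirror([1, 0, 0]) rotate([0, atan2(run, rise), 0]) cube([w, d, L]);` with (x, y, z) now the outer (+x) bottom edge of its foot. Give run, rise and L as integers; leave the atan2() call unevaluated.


// leg length = √(180² + 525²) = 555
// right-leg outer foot x = 2·180 + 113 = 473
// beam min-corner = (180, 0, 525)
translate([180, 0, 525]) cube([113, 972, 84]);
translate([0, 96, 0]) rotate([0, atan2(180, 525), 0]) cube([42, 36, 555]);
translate([473, 96, 0]) mirror([1, 0, 0]) rotate([0, atan2(180, 525), 0]) cube([42, 36, 555]);
translate([0, 840, 0]) rotate([0, atan2(180, 525), 0]) cube([42, 36, 555]);
translate([473, 840, 0]) mirror([1, 0, 0]) rotate([0, atan2(180, 525), 0]) cube([42, 36, 555]);


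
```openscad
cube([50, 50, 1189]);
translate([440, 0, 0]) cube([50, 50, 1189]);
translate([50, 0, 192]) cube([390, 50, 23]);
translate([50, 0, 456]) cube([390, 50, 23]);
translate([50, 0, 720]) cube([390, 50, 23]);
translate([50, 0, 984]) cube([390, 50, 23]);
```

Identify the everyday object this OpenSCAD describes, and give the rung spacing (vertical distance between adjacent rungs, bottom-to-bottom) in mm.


A ladder. The rung spacing is 264 mm.

Two tall 50×50 posts with 4 short bars between them — a ladder. Adjacent rungs sit at z = 192 and z = 456, so the spacing is 456 − 192 = 264 mm.


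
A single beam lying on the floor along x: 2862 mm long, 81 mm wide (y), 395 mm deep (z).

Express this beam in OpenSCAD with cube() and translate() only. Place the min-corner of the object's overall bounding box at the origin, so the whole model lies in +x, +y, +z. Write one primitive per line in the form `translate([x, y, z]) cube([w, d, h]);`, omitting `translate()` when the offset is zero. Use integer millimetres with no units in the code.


cube([2862, 81, 395]);


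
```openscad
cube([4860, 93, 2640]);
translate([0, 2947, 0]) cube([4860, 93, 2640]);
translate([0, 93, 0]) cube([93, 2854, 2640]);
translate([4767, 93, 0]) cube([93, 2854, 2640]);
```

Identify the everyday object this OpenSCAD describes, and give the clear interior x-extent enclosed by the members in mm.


A house (or room) frame. The interior width is 4674 mm.

Four 2640 mm walls enclosing a rectangle with no floor or roof — a room or house frame. Outside width is 4860 mm and wall thickness is 93 mm, so the interior width is 4860 − 2 × 93 = 4674 mm.


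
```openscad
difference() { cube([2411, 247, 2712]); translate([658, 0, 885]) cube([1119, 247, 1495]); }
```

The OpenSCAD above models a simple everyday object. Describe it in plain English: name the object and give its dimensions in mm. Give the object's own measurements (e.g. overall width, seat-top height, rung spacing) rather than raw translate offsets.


A wall 2411 mm long (x), 247 mm thick (y), 2712 mm tall, with a rectangular window opening cut through it. The opening is 1119 mm wide and 1495 mm tall; its sill is at z = 885 mm and its near (−x) edge is 658 mm from the wall's −x end. The opening passes through the full wall thickness.
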